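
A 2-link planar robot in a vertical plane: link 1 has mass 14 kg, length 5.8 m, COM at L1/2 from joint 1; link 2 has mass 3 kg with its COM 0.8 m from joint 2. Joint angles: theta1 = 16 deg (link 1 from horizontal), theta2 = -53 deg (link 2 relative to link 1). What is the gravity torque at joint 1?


Horizontal distance from joint 1 to link-1 COM:
  x_c1 = (L1/2)*cos(t1) = 2.9 * 0.9613 = 2.7877 m
Horizontal distance from joint 1 to link-2 COM:
  x_c2 = L1*cos(t1) + Lc2*cos(t1+t2)
       = 5.8*0.9613 + 0.8*0.7986 = 6.2142 m
tau1 = m1*g*x_c1 + m2*g*x_c2
     = 14*9.81*2.7877 + 3*9.81*6.2142
     = 382.8571 + 182.8847
     = 565.7418 Nm


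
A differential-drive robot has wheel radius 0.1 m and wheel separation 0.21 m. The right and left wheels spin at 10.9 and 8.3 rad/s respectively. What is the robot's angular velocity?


vR = r*wR = 0.1*10.9 = 1.09 m/s
vL = r*wL = 0.1*8.3 = 0.83 m/s
v = (vR+vL)/2 = 0.96 m/s
omega = (vR-vL)/L = 1.2381 rad/s
angular velocity = 1.2381 rad/s


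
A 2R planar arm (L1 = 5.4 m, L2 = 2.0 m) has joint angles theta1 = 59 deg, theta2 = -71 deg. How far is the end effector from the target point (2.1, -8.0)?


End effector via forward kinematics:
x = L1*cos(t1) + L2*cos(t1+t2) = 4.7375
y = L1*sin(t1) + L2*sin(t1+t2) = 4.2129
Distance to target:
d = sqrt((2.1 - 4.7375)^2 + (-8.0 - 4.2129)^2)
= sqrt(6.9564 + 149.1544)
= 12.4944 m


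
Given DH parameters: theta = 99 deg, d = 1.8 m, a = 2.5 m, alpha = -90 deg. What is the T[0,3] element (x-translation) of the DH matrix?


T[0,3] = a * cos(theta)
= 2.5 * cos(99 deg)
= 2.5 * -0.1564
= -0.3911


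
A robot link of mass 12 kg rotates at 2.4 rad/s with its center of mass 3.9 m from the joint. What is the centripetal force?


F = m * omega^2 * r
= 12 * 2.4^2 * 3.9
= 12 * 5.76 * 3.9
= 269.568 N


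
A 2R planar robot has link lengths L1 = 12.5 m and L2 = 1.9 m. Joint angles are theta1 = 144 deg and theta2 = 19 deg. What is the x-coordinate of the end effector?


Convert angles to radians: theta1 = 2.5133, theta2 = 0.3316
x = L1*cos(theta1) + L2*cos(theta1+theta2)
x = -10.1127 + -1.817
x = -11.9297


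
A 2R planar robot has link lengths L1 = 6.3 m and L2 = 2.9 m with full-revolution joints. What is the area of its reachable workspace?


r_max = L1 + L2 = 9.2 m
r_min = |L1 - L2| = 3.4 m
Area = pi*(r_max^2 - r_min^2)
= pi*(84.64 - 11.56)
= pi * 73.08
= 229.5876 m^2


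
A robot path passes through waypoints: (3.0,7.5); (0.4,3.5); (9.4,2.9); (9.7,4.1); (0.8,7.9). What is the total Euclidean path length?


Segment lengths:
  seg1 = sqrt((-2.6)^2 + (-4.0)^2) = 4.7707
  seg2 = sqrt((9.0)^2 + (-0.6)^2) = 9.02
  seg3 = sqrt((0.3)^2 + (1.2)^2) = 1.2369
  seg4 = sqrt((-8.9)^2 + (3.8)^2) = 9.6773
Total = 24.7049


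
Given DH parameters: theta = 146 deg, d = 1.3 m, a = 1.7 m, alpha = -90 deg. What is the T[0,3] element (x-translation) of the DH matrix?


T[0,3] = a * cos(theta)
= 1.7 * cos(146 deg)
= 1.7 * -0.829
= -1.4094


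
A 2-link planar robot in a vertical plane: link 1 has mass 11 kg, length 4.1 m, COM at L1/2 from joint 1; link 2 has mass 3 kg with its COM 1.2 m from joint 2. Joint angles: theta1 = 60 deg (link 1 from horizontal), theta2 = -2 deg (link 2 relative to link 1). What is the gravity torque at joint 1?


Horizontal distance from joint 1 to link-1 COM:
  x_c1 = (L1/2)*cos(t1) = 2.05 * 0.5 = 1.025 m
Horizontal distance from joint 1 to link-2 COM:
  x_c2 = L1*cos(t1) + Lc2*cos(t1+t2)
       = 4.1*0.5 + 1.2*0.5299 = 2.6859 m
tau1 = m1*g*x_c1 + m2*g*x_c2
     = 11*9.81*1.025 + 3*9.81*2.6859
     = 110.6078 + 79.0461
     = 189.6539 Nm


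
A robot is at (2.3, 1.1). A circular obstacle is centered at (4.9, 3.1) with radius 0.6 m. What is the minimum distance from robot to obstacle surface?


center_dist = sqrt((2.3-4.9)^2 + (1.1-3.1)^2)
= sqrt(6.76 + 4.0)
= 3.2802
min_dist = center_dist - radius = 3.2802 - 0.6 = 2.6802 m


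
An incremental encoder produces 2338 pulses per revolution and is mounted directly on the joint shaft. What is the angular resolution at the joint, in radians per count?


counts per rev = 2338
resolution = 2*pi / 2338
= 0.0027 rad/count


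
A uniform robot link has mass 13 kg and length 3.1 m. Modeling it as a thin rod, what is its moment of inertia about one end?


I = (1/3) * m * L^2
= (1/3) * 13 * 3.1^2
= 0.333333 * 13 * 9.61
= 41.6433 kg*m^2


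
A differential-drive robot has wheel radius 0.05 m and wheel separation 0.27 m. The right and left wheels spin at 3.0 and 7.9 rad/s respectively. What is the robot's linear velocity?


vR = r*wR = 0.05*3.0 = 0.15 m/s
vL = r*wL = 0.05*7.9 = 0.395 m/s
v = (vR+vL)/2 = 0.2725 m/s
omega = (vR-vL)/L = -0.9074 rad/s
linear velocity = 0.2725 m/s


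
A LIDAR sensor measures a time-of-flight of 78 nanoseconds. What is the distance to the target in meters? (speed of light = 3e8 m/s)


tof = 78 ns = 7.8e-08 s
dist = c * tof / 2
= 3e8 * 7.8e-08 / 2
= 11.7 m


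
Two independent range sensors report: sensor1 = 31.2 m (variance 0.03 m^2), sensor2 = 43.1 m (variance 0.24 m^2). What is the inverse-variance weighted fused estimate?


w1 = (1/var1) / (1/var1 + 1/var2)
   = 33.3333 / (33.3333 + 4.1667) = 0.8889
w2 = 1 - w1 = 0.1111
fused = w1*s1 + w2*s2 = 27.7333 + 4.7889
= 32.5222 m


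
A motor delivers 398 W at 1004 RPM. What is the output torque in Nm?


omega = 1004 * 2*pi/60 = 105.1386 rad/s
tau = P / omega = 398 / 105.1386
= 3.7855 Nm


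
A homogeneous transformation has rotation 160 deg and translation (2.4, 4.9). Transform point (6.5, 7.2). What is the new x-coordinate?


x' = cos(theta)*px - sin(theta)*py + tx
= -0.9397*6.5 - 0.342*7.2 + 2.4
= -6.1705


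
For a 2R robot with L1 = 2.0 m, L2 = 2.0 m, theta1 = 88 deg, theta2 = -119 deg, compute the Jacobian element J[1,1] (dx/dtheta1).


J[1,1] = -L1*sin(t1) - L2*sin(t1+t2)
= -2.0*sin(88) - 2.0*sin(-31)
= -0.9687


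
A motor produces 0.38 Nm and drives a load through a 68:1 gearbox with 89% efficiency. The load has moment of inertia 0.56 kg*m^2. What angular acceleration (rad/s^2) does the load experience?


tau_out = tau_motor * N * eta
= 0.38 * 68 * 0.89 = 22.9976 Nm
alpha = tau_out / I = 22.9976 / 0.56
= 41.0671 rad/s^2


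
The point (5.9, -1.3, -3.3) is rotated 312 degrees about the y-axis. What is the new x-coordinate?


Rotation about y-axis: x' = x*cos(theta) + z*sin(theta)
= 5.9 * 0.6691 + -3.3 * -0.7431
= 6.4002


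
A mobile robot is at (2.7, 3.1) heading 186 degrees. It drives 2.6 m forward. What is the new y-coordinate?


y_new = y0 + d*sin(theta)
= 3.1 + 2.6*sin(186)
= 3.1 + -0.2718
= 2.8282


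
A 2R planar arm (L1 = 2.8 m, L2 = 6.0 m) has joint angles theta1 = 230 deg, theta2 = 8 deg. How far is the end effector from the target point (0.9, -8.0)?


End effector via forward kinematics:
x = L1*cos(t1) + L2*cos(t1+t2) = -4.9793
y = L1*sin(t1) + L2*sin(t1+t2) = -7.2332
Distance to target:
d = sqrt((0.9 - -4.9793)^2 + (-8.0 - -7.2332)^2)
= sqrt(34.5664 + 0.588)
= 5.9291 m


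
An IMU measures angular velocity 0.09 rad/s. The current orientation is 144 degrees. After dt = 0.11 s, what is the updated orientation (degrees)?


delta_theta = w * dt = 0.09 * 0.11 = 0.0099 rad
= 0.5672 deg
theta_new = 144 + 0.5672 = 144.5672 deg


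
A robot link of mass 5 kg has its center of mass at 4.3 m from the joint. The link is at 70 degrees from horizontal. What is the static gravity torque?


tau = m*g*L*cos(angle)
= 5 * 9.81 * 4.3 * cos(70 deg)
= 5 * 9.81 * 4.3 * 0.342
= 72.1372 Nm


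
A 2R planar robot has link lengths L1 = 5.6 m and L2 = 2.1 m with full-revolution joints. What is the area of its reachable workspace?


r_max = L1 + L2 = 7.7 m
r_min = |L1 - L2| = 3.5 m
Area = pi*(r_max^2 - r_min^2)
= pi*(59.29 - 12.25)
= pi * 47.04
= 147.7805 m^2


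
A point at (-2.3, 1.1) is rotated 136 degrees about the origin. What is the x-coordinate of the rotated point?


x' = x*cos(theta) - y*sin(theta)
cos(136 deg) = -0.7193, sin(136 deg) = 0.6947
x' = -2.3 * -0.7193 - 1.1 * 0.6947
= 1.6545 - 0.7641
= 0.8904


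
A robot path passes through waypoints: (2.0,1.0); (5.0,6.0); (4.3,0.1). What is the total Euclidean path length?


Segment lengths:
  seg1 = sqrt((3.0)^2 + (5.0)^2) = 5.831
  seg2 = sqrt((-0.7)^2 + (-5.9)^2) = 5.9414
Total = 11.7723


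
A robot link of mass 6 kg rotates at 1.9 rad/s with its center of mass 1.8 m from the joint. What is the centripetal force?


F = m * omega^2 * r
= 6 * 1.9^2 * 1.8
= 6 * 3.61 * 1.8
= 38.988 N


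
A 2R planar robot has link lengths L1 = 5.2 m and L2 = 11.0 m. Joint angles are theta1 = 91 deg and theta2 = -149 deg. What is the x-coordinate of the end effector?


Convert angles to radians: theta1 = 1.5882, theta2 = -2.6005
x = L1*cos(theta1) + L2*cos(theta1+theta2)
x = -0.0908 + 5.8291
x = 5.7384


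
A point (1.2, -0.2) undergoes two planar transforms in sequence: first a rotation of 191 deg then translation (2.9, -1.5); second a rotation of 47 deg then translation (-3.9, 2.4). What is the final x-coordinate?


After transform 1:
x1 = cos(191)*1.2 - sin(191)*-0.2 + 2.9 = 1.6839
y1 = sin(191)*1.2 + cos(191)*-0.2 + -1.5 = -1.5326
After transform 2:
x2 = cos(47)*1.6839 - sin(47)*-1.5326 + -3.9
= -1.6307


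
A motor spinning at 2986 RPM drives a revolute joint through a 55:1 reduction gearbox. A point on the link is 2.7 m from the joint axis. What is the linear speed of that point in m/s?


omega_motor = 2986 * 2*pi/60 = 312.6932 rad/s
omega_joint = omega_motor / 55 = 5.6853 rad/s
v = omega_joint * r = 5.6853 * 2.7
= 15.3504 m/s


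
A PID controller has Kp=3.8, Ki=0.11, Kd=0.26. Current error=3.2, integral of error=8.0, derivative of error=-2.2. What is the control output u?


u = Kp*e + Ki*int(e) + Kd*de/dt
= 3.8*3.2 + 0.11*8.0 + 0.26*(-2.2)
= 12.16 + 0.88 + -0.572
= 12.468


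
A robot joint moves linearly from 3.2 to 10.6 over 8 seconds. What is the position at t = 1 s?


s = t/T = 1/8 = 0.125
p(t) = p0 + (pf-p0)*s
= 3.2 + (10.6 - 3.2) * 0.125
= 4.125


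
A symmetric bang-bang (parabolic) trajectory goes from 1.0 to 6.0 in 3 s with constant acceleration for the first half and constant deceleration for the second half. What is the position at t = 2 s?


Symmetric rest-to-rest: each phase covers (pf-p0)/2 in time T/2. 0.5*a*(T/2)^2 = (pf-p0)/2 => a = 4*(pf-p0)/T^2
a = 4*(6.0-1.0)/3^2 = 2.2222
t = 2 is in the deceleration phase (t > T/2).
p = pf - 0.5*a*(T-t)^2 = 6.0 - 0.5*2.2222*1^2
= 4.8889


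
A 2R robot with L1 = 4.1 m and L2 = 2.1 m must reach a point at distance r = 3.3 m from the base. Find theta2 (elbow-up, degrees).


cos(theta2) = (r^2 - L1^2 - L2^2) / (2*L1*L2)
cos(theta2) = (10.89 - 16.81 - 4.41) / 17.22
cos(theta2) = -0.599884
theta2 = 126.8616 degrees


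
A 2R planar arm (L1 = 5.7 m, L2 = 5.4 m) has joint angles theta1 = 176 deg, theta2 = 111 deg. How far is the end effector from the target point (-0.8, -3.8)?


End effector via forward kinematics:
x = L1*cos(t1) + L2*cos(t1+t2) = -4.1073
y = L1*sin(t1) + L2*sin(t1+t2) = -4.7664
Distance to target:
d = sqrt((-0.8 - -4.1073)^2 + (-3.8 - -4.7664)^2)
= sqrt(10.9383 + 0.934)
= 3.4456 m


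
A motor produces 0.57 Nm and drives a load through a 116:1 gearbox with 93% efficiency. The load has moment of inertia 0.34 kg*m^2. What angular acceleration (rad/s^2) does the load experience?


tau_out = tau_motor * N * eta
= 0.57 * 116 * 0.93 = 61.4916 Nm
alpha = tau_out / I = 61.4916 / 0.34
= 180.8576 rad/s^2


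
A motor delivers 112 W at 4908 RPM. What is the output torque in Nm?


omega = 4908 * 2*pi/60 = 513.9646 rad/s
tau = P / omega = 112 / 513.9646
= 0.2179 Nm


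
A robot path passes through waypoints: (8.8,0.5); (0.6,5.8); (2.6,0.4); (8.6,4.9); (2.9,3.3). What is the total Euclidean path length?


Segment lengths:
  seg1 = sqrt((-8.2)^2 + (5.3)^2) = 9.7637
  seg2 = sqrt((2.0)^2 + (-5.4)^2) = 5.7585
  seg3 = sqrt((6.0)^2 + (4.5)^2) = 7.5
  seg4 = sqrt((-5.7)^2 + (-1.6)^2) = 5.9203
Total = 28.9425


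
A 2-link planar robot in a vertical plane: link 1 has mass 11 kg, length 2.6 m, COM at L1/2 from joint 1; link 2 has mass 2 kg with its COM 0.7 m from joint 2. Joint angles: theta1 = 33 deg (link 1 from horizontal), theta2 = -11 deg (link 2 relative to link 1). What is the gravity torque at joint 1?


Horizontal distance from joint 1 to link-1 COM:
  x_c1 = (L1/2)*cos(t1) = 1.3 * 0.8387 = 1.0903 m
Horizontal distance from joint 1 to link-2 COM:
  x_c2 = L1*cos(t1) + Lc2*cos(t1+t2)
       = 2.6*0.8387 + 0.7*0.9272 = 2.8296 m
tau1 = m1*g*x_c1 + m2*g*x_c2
     = 11*9.81*1.0903 + 2*9.81*2.8296
     = 117.6512 + 55.5162
     = 173.1674 Nm


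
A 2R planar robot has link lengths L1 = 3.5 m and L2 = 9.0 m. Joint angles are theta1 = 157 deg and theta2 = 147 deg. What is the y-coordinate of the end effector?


Convert angles to radians: theta1 = 2.7402, theta2 = 2.5656
y = L1*sin(theta1) + L2*sin(theta1+theta2)
y = 1.3676 + -7.4613
y = -6.0938


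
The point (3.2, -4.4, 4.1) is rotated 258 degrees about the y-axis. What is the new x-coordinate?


Rotation about y-axis: x' = x*cos(theta) + z*sin(theta)
= 3.2 * -0.2079 + 4.1 * -0.9781
= -4.6757


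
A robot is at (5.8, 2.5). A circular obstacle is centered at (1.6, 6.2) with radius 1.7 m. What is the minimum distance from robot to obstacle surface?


center_dist = sqrt((5.8-1.6)^2 + (2.5-6.2)^2)
= sqrt(17.64 + 13.69)
= 5.5973
min_dist = center_dist - radius = 5.5973 - 1.7 = 3.8973 m


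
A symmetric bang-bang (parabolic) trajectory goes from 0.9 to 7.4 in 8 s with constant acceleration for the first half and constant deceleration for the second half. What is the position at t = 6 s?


Symmetric rest-to-rest: each phase covers (pf-p0)/2 in time T/2. 0.5*a*(T/2)^2 = (pf-p0)/2 => a = 4*(pf-p0)/T^2
a = 4*(7.4-0.9)/8^2 = 0.4062
t = 6 is in the deceleration phase (t > T/2).
p = pf - 0.5*a*(T-t)^2 = 7.4 - 0.5*0.4062*2^2
= 6.5875


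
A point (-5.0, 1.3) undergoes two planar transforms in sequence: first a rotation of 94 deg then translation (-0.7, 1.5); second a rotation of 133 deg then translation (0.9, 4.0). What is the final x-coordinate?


After transform 1:
x1 = cos(94)*-5.0 - sin(94)*1.3 + -0.7 = -1.6481
y1 = sin(94)*-5.0 + cos(94)*1.3 + 1.5 = -3.5785
After transform 2:
x2 = cos(133)*-1.6481 - sin(133)*-3.5785 + 0.9
= 4.6411


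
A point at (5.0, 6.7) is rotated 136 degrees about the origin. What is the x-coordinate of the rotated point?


x' = x*cos(theta) - y*sin(theta)
cos(136 deg) = -0.7193, sin(136 deg) = 0.6947
x' = 5.0 * -0.7193 - 6.7 * 0.6947
= -3.5967 - 4.6542
= -8.2509


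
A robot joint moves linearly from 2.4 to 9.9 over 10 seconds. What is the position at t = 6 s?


s = t/T = 6/10 = 0.6
p(t) = p0 + (pf-p0)*s
= 2.4 + (9.9 - 2.4) * 0.6
= 6.9


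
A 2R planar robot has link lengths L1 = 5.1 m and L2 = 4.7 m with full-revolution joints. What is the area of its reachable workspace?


r_max = L1 + L2 = 9.8 m
r_min = |L1 - L2| = 0.4 m
Area = pi*(r_max^2 - r_min^2)
= pi*(96.04 - 0.16)
= pi * 95.88
= 301.2159 m^2


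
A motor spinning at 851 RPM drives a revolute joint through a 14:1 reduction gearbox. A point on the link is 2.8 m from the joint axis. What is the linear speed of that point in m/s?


omega_motor = 851 * 2*pi/60 = 89.1165 rad/s
omega_joint = omega_motor / 14 = 6.3655 rad/s
v = omega_joint * r = 6.3655 * 2.8
= 17.8233 m/s


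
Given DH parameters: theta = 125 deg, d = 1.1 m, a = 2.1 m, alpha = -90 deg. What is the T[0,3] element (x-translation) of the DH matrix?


T[0,3] = a * cos(theta)
= 2.1 * cos(125 deg)
= 2.1 * -0.5736
= -1.2045


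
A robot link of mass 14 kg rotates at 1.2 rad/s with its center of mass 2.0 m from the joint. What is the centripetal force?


F = m * omega^2 * r
= 14 * 1.2^2 * 2.0
= 14 * 1.44 * 2.0
= 40.32 N


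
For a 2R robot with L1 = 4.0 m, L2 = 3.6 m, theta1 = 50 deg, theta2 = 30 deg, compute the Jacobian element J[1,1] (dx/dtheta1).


J[1,1] = -L1*sin(t1) - L2*sin(t1+t2)
= -4.0*sin(50) - 3.6*sin(80)
= -6.6095


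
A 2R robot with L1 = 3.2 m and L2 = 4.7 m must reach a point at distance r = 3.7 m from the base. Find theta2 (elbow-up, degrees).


cos(theta2) = (r^2 - L1^2 - L2^2) / (2*L1*L2)
cos(theta2) = (13.69 - 10.24 - 22.09) / 30.08
cos(theta2) = -0.619681
theta2 = 128.2928 degrees


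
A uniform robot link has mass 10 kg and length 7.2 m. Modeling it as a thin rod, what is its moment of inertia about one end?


I = (1/3) * m * L^2
= (1/3) * 10 * 7.2^2
= 0.333333 * 10 * 51.84
= 172.8 kg*m^2


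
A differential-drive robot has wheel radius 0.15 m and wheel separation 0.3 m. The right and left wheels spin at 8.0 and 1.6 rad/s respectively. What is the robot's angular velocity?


vR = r*wR = 0.15*8.0 = 1.2 m/s
vL = r*wL = 0.15*1.6 = 0.24 m/s
v = (vR+vL)/2 = 0.72 m/s
omega = (vR-vL)/L = 3.2 rad/s
angular velocity = 3.2 rad/s


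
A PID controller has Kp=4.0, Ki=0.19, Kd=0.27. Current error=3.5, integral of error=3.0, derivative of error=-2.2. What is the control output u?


u = Kp*e + Ki*int(e) + Kd*de/dt
= 4.0*3.5 + 0.19*3.0 + 0.27*(-2.2)
= 14.0 + 0.57 + -0.594
= 13.976


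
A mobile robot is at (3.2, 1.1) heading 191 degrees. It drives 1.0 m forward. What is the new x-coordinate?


x_new = x0 + d*cos(theta)
= 3.2 + 1.0*cos(191)
= 3.2 + -0.9816
= 2.2184


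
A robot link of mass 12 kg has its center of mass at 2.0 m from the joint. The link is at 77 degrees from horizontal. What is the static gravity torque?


tau = m*g*L*cos(angle)
= 12 * 9.81 * 2.0 * cos(77 deg)
= 12 * 9.81 * 2.0 * 0.225
= 52.9625 Nm


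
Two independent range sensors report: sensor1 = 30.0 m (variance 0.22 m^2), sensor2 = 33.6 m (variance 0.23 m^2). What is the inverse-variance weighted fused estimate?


w1 = (1/var1) / (1/var1 + 1/var2)
   = 4.5455 / (4.5455 + 4.3478) = 0.5111
w2 = 1 - w1 = 0.4889
fused = w1*s1 + w2*s2 = 15.3333 + 16.4267
= 31.76 m


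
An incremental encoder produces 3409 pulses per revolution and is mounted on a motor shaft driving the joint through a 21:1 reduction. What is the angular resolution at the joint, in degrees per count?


counts per rev = 3409
effective counts at joint = 3409 * 21 = 71589
resolution = 360 / 71589
= 0.005 deg/count


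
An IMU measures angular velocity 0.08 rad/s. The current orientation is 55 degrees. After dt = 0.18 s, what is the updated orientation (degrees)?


delta_theta = w * dt = 0.08 * 0.18 = 0.0144 rad
= 0.8251 deg
theta_new = 55 + 0.8251 = 55.8251 deg


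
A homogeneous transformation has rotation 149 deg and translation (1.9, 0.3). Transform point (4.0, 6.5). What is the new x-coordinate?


x' = cos(theta)*px - sin(theta)*py + tx
= -0.8572*4.0 - 0.515*6.5 + 1.9
= -4.8764


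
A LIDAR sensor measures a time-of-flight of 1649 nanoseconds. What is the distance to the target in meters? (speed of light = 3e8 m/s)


tof = 1649 ns = 1.649e-06 s
dist = c * tof / 2
= 3e8 * 1.649e-06 / 2
= 247.35 m


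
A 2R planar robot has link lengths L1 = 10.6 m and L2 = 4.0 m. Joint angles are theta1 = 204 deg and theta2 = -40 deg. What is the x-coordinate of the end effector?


Convert angles to radians: theta1 = 3.5605, theta2 = -0.6981
x = L1*cos(theta1) + L2*cos(theta1+theta2)
x = -9.6836 + -3.845
x = -13.5286


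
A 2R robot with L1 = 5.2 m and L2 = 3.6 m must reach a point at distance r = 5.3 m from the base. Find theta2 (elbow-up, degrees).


cos(theta2) = (r^2 - L1^2 - L2^2) / (2*L1*L2)
cos(theta2) = (28.09 - 27.04 - 12.96) / 37.44
cos(theta2) = -0.318109
theta2 = 108.5486 degrees


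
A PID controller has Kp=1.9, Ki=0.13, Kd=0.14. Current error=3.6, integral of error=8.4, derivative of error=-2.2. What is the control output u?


u = Kp*e + Ki*int(e) + Kd*de/dt
= 1.9*3.6 + 0.13*8.4 + 0.14*(-2.2)
= 6.84 + 1.092 + -0.308
= 7.624


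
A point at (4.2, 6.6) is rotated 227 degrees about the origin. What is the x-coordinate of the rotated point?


x' = x*cos(theta) - y*sin(theta)
cos(227 deg) = -0.682, sin(227 deg) = -0.7314
x' = 4.2 * -0.682 - 6.6 * -0.7314
= -2.8644 - -4.8269
= 1.9625


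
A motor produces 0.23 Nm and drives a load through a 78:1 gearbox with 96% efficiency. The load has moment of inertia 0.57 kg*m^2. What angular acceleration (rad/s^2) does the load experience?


tau_out = tau_motor * N * eta
= 0.23 * 78 * 0.96 = 17.2224 Nm
alpha = tau_out / I = 17.2224 / 0.57
= 30.2147 rad/s^2


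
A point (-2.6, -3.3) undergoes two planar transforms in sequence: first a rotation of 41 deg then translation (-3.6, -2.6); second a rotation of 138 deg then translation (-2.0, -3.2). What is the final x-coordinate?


After transform 1:
x1 = cos(41)*-2.6 - sin(41)*-3.3 + -3.6 = -3.3973
y1 = sin(41)*-2.6 + cos(41)*-3.3 + -2.6 = -6.7963
After transform 2:
x2 = cos(138)*-3.3973 - sin(138)*-6.7963 + -2.0
= 5.0723


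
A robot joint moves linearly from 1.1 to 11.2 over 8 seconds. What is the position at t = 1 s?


s = t/T = 1/8 = 0.125
p(t) = p0 + (pf-p0)*s
= 1.1 + (11.2 - 1.1) * 0.125
= 2.3625


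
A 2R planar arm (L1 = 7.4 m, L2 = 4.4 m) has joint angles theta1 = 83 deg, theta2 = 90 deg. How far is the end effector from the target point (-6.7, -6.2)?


End effector via forward kinematics:
x = L1*cos(t1) + L2*cos(t1+t2) = -3.4654
y = L1*sin(t1) + L2*sin(t1+t2) = 7.8811
Distance to target:
d = sqrt((-6.7 - -3.4654)^2 + (-6.2 - 7.8811)^2)
= sqrt(10.4628 + 198.2764)
= 14.4478 m


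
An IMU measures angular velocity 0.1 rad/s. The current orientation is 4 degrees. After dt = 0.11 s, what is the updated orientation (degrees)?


delta_theta = w * dt = 0.1 * 0.11 = 0.011 rad
= 0.6303 deg
theta_new = 4 + 0.6303 = 4.6303 deg


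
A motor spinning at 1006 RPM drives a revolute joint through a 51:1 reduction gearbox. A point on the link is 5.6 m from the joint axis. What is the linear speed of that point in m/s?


omega_motor = 1006 * 2*pi/60 = 105.3481 rad/s
omega_joint = omega_motor / 51 = 2.0656 rad/s
v = omega_joint * r = 2.0656 * 5.6
= 11.5676 m/s


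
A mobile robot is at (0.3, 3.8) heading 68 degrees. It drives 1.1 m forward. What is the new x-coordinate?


x_new = x0 + d*cos(theta)
= 0.3 + 1.1*cos(68)
= 0.3 + 0.4121
= 0.7121


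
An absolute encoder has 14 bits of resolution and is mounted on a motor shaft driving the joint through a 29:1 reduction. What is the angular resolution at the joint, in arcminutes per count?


counts = 2^14 = 16384
effective counts at joint = 16384 * 29 = 475136
resolution = 360*60 / 475136
= 0.0455 arcmin/count


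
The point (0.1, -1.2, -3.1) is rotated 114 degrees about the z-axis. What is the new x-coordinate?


Rotation about z-axis: x' = x*cos(theta) - y*sin(theta)
= 0.1 * -0.4067 - -1.2 * 0.9135
= 1.0556


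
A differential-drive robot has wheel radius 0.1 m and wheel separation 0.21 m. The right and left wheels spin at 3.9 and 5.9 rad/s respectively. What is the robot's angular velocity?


vR = r*wR = 0.1*3.9 = 0.39 m/s
vL = r*wL = 0.1*5.9 = 0.59 m/s
v = (vR+vL)/2 = 0.49 m/s
omega = (vR-vL)/L = -0.9524 rad/s
angular velocity = -0.9524 rad/s


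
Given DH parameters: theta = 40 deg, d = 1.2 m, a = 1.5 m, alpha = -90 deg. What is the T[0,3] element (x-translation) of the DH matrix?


T[0,3] = a * cos(theta)
= 1.5 * cos(40 deg)
= 1.5 * 0.766
= 1.1491


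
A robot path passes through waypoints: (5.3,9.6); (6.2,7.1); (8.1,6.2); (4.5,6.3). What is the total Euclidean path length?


Segment lengths:
  seg1 = sqrt((0.9)^2 + (-2.5)^2) = 2.6571
  seg2 = sqrt((1.9)^2 + (-0.9)^2) = 2.1024
  seg3 = sqrt((-3.6)^2 + (0.1)^2) = 3.6014
Total = 8.3608


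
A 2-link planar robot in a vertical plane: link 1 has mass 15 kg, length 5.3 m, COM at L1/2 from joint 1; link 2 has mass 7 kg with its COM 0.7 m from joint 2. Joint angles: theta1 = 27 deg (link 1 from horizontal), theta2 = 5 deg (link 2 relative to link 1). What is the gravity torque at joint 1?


Horizontal distance from joint 1 to link-1 COM:
  x_c1 = (L1/2)*cos(t1) = 2.65 * 0.891 = 2.3612 m
Horizontal distance from joint 1 to link-2 COM:
  x_c2 = L1*cos(t1) + Lc2*cos(t1+t2)
       = 5.3*0.891 + 0.7*0.848 = 5.316 m
tau1 = m1*g*x_c1 + m2*g*x_c2
     = 15*9.81*2.3612 + 7*9.81*5.316
     = 347.4458 + 365.0475
     = 712.4933 Nm


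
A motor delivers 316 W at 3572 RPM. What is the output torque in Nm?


omega = 3572 * 2*pi/60 = 374.059 rad/s
tau = P / omega = 316 / 374.059
= 0.8448 Nm


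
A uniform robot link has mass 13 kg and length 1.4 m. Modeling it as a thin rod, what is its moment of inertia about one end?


I = (1/3) * m * L^2
= (1/3) * 13 * 1.4^2
= 0.333333 * 13 * 1.96
= 8.4933 kg*m^2


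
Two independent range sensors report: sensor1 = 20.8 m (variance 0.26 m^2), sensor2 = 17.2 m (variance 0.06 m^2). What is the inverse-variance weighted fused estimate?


w1 = (1/var1) / (1/var1 + 1/var2)
   = 3.8462 / (3.8462 + 16.6667) = 0.1875
w2 = 1 - w1 = 0.8125
fused = w1*s1 + w2*s2 = 3.9 + 13.975
= 17.875 m


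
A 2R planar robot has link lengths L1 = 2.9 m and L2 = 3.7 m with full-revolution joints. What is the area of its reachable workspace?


r_max = L1 + L2 = 6.6 m
r_min = |L1 - L2| = 0.8 m
Area = pi*(r_max^2 - r_min^2)
= pi*(43.56 - 0.64)
= pi * 42.92
= 134.8372 m^2


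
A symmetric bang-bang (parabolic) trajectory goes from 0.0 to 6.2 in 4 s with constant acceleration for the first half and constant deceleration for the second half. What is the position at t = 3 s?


Symmetric rest-to-rest: each phase covers (pf-p0)/2 in time T/2. 0.5*a*(T/2)^2 = (pf-p0)/2 => a = 4*(pf-p0)/T^2
a = 4*(6.2-0.0)/4^2 = 1.55
t = 3 is in the deceleration phase (t > T/2).
p = pf - 0.5*a*(T-t)^2 = 6.2 - 0.5*1.55*1^2
= 5.425


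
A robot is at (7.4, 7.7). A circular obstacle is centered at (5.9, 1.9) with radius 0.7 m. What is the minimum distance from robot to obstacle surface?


center_dist = sqrt((7.4-5.9)^2 + (7.7-1.9)^2)
= sqrt(2.25 + 33.64)
= 5.9908
min_dist = center_dist - radius = 5.9908 - 0.7 = 5.2908 m


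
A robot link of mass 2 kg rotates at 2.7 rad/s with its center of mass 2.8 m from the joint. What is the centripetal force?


F = m * omega^2 * r
= 2 * 2.7^2 * 2.8
= 2 * 7.29 * 2.8
= 40.824 N


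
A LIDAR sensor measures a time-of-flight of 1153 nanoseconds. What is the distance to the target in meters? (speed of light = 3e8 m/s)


tof = 1153 ns = 1.153e-06 s
dist = c * tof / 2
= 3e8 * 1.153e-06 / 2
= 172.95 m


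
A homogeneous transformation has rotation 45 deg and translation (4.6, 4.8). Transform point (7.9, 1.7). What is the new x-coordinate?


x' = cos(theta)*px - sin(theta)*py + tx
= 0.7071*7.9 - 0.7071*1.7 + 4.6
= 8.9841


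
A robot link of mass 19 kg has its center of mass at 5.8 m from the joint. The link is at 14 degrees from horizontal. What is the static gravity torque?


tau = m*g*L*cos(angle)
= 19 * 9.81 * 5.8 * cos(14 deg)
= 19 * 9.81 * 5.8 * 0.9703
= 1048.9498 Nm


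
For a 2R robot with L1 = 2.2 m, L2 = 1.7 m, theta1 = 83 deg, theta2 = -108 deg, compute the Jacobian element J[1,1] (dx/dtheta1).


J[1,1] = -L1*sin(t1) - L2*sin(t1+t2)
= -2.2*sin(83) - 1.7*sin(-25)
= -1.4652


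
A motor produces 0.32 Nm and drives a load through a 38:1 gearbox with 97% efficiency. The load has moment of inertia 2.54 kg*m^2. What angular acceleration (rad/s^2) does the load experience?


tau_out = tau_motor * N * eta
= 0.32 * 38 * 0.97 = 11.7952 Nm
alpha = tau_out / I = 11.7952 / 2.54
= 4.6438 rad/s^2


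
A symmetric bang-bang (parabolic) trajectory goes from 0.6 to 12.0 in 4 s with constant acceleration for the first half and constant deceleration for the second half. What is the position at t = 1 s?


Symmetric rest-to-rest: each phase covers (pf-p0)/2 in time T/2. 0.5*a*(T/2)^2 = (pf-p0)/2 => a = 4*(pf-p0)/T^2
a = 4*(12.0-0.6)/4^2 = 2.85
t = 1 is in the acceleration phase (t <= T/2).
p = p0 + 0.5*a*t^2 = 0.6 + 0.5*2.85*1^2
= 2.025


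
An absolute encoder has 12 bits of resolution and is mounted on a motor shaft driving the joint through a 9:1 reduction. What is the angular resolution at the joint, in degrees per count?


counts = 2^12 = 4096
effective counts at joint = 4096 * 9 = 36864
resolution = 360 / 36864
= 0.0098 deg/count


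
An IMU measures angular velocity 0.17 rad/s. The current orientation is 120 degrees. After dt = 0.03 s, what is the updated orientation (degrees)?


delta_theta = w * dt = 0.17 * 0.03 = 0.0051 rad
= 0.2922 deg
theta_new = 120 + 0.2922 = 120.2922 deg


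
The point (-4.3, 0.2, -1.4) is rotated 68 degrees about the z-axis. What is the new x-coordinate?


Rotation about z-axis: x' = x*cos(theta) - y*sin(theta)
= -4.3 * 0.3746 - 0.2 * 0.9272
= -1.7962


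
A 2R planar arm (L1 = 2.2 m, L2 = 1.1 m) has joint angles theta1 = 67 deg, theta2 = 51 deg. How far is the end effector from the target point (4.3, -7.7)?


End effector via forward kinematics:
x = L1*cos(t1) + L2*cos(t1+t2) = 0.3432
y = L1*sin(t1) + L2*sin(t1+t2) = 2.9964
Distance to target:
d = sqrt((4.3 - 0.3432)^2 + (-7.7 - 2.9964)^2)
= sqrt(15.6563 + 114.412)
= 11.4047 m


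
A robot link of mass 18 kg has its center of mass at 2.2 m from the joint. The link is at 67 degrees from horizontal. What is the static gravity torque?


tau = m*g*L*cos(angle)
= 18 * 9.81 * 2.2 * cos(67 deg)
= 18 * 9.81 * 2.2 * 0.3907
= 151.7897 Nm


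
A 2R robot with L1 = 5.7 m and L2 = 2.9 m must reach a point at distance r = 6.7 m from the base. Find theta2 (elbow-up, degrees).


cos(theta2) = (r^2 - L1^2 - L2^2) / (2*L1*L2)
cos(theta2) = (44.89 - 32.49 - 8.41) / 33.06
cos(theta2) = 0.12069
theta2 = 83.0681 degrees


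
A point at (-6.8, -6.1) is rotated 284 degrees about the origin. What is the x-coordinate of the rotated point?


x' = x*cos(theta) - y*sin(theta)
cos(284 deg) = 0.2419, sin(284 deg) = -0.9703
x' = -6.8 * 0.2419 - -6.1 * -0.9703
= -1.6451 - 5.9188
= -7.5639


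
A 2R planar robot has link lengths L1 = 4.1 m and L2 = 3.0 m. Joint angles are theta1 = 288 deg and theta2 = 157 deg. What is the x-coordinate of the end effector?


Convert angles to radians: theta1 = 5.0265, theta2 = 2.7402
x = L1*cos(theta1) + L2*cos(theta1+theta2)
x = 1.267 + 0.2615
x = 1.5284


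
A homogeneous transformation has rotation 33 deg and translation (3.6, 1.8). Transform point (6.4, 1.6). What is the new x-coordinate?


x' = cos(theta)*px - sin(theta)*py + tx
= 0.8387*6.4 - 0.5446*1.6 + 3.6
= 8.0961


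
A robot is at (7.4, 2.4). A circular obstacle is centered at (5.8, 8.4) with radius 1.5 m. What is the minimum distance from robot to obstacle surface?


center_dist = sqrt((7.4-5.8)^2 + (2.4-8.4)^2)
= sqrt(2.56 + 36.0)
= 6.2097
min_dist = center_dist - radius = 6.2097 - 1.5 = 4.7097 m


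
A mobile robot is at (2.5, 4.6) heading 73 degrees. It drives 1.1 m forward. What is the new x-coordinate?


x_new = x0 + d*cos(theta)
= 2.5 + 1.1*cos(73)
= 2.5 + 0.3216
= 2.8216


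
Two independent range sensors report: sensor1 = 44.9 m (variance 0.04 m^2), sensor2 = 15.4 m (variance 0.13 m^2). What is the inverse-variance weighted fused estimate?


w1 = (1/var1) / (1/var1 + 1/var2)
   = 25.0 / (25.0 + 7.6923) = 0.7647
w2 = 1 - w1 = 0.2353
fused = w1*s1 + w2*s2 = 34.3353 + 3.6235
= 37.9588 m


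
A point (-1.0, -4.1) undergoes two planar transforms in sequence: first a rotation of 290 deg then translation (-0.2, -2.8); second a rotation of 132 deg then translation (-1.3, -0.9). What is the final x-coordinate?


After transform 1:
x1 = cos(290)*-1.0 - sin(290)*-4.1 + -0.2 = -4.3948
y1 = sin(290)*-1.0 + cos(290)*-4.1 + -2.8 = -3.2626
After transform 2:
x2 = cos(132)*-4.3948 - sin(132)*-3.2626 + -1.3
= 4.0652


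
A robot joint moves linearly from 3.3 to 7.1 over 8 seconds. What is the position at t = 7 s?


s = t/T = 7/8 = 0.875
p(t) = p0 + (pf-p0)*s
= 3.3 + (7.1 - 3.3) * 0.875
= 6.625


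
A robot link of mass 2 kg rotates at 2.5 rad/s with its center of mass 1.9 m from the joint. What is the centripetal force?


F = m * omega^2 * r
= 2 * 2.5^2 * 1.9
= 2 * 6.25 * 1.9
= 23.75 N


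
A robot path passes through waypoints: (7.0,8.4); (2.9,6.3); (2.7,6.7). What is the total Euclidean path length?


Segment lengths:
  seg1 = sqrt((-4.1)^2 + (-2.1)^2) = 4.6065
  seg2 = sqrt((-0.2)^2 + (0.4)^2) = 0.4472
Total = 5.0537


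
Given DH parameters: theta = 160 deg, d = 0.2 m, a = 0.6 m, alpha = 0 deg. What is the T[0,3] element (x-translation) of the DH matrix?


T[0,3] = a * cos(theta)
= 0.6 * cos(160 deg)
= 0.6 * -0.9397
= -0.5638


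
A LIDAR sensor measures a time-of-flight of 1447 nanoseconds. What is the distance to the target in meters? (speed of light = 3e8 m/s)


tof = 1447 ns = 1.447e-06 s
dist = c * tof / 2
= 3e8 * 1.447e-06 / 2
= 217.05 m


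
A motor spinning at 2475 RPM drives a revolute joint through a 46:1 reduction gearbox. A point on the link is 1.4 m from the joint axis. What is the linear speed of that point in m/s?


omega_motor = 2475 * 2*pi/60 = 259.1814 rad/s
omega_joint = omega_motor / 46 = 5.6344 rad/s
v = omega_joint * r = 5.6344 * 1.4
= 7.8881 m/s


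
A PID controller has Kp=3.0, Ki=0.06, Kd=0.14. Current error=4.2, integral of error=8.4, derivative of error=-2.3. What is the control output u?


u = Kp*e + Ki*int(e) + Kd*de/dt
= 3.0*4.2 + 0.06*8.4 + 0.14*(-2.3)
= 12.6 + 0.504 + -0.322
= 12.782


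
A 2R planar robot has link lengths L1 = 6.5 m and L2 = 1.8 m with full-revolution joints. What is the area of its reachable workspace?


r_max = L1 + L2 = 8.3 m
r_min = |L1 - L2| = 4.7 m
Area = pi*(r_max^2 - r_min^2)
= pi*(68.89 - 22.09)
= pi * 46.8
= 147.0265 m^2


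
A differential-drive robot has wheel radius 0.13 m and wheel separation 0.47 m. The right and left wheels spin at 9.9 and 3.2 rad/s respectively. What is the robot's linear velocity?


vR = r*wR = 0.13*9.9 = 1.287 m/s
vL = r*wL = 0.13*3.2 = 0.416 m/s
v = (vR+vL)/2 = 0.8515 m/s
omega = (vR-vL)/L = 1.8532 rad/s
linear velocity = 0.8515 m/s


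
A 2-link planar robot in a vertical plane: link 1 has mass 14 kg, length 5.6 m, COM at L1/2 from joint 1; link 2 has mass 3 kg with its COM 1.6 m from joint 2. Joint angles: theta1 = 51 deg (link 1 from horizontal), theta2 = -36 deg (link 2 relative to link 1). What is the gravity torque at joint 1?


Horizontal distance from joint 1 to link-1 COM:
  x_c1 = (L1/2)*cos(t1) = 2.8 * 0.6293 = 1.7621 m
Horizontal distance from joint 1 to link-2 COM:
  x_c2 = L1*cos(t1) + Lc2*cos(t1+t2)
       = 5.6*0.6293 + 1.6*0.9659 = 5.0697 m
tau1 = m1*g*x_c1 + m2*g*x_c2
     = 14*9.81*1.7621 + 3*9.81*5.0697
     = 242.0064 + 149.2006
     = 391.207 Nm


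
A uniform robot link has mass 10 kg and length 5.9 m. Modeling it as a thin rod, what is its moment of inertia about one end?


I = (1/3) * m * L^2
= (1/3) * 10 * 5.9^2
= 0.333333 * 10 * 34.81
= 116.0333 kg*m^2


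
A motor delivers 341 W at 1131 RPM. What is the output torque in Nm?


omega = 1131 * 2*pi/60 = 118.438 rad/s
tau = P / omega = 341 / 118.438
= 2.8791 Nm


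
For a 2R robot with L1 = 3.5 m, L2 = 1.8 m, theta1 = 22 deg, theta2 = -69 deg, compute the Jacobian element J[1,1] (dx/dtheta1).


J[1,1] = -L1*sin(t1) - L2*sin(t1+t2)
= -3.5*sin(22) - 1.8*sin(-47)
= 0.0053


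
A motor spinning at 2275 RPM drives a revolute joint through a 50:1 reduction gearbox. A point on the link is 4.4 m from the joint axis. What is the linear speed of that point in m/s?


omega_motor = 2275 * 2*pi/60 = 238.2374 rad/s
omega_joint = omega_motor / 50 = 4.7647 rad/s
v = omega_joint * r = 4.7647 * 4.4
= 20.9649 m/s


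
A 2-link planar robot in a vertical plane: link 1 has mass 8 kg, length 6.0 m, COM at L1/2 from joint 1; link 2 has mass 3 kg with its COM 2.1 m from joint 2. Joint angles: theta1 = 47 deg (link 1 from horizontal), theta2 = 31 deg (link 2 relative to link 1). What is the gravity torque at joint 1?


Horizontal distance from joint 1 to link-1 COM:
  x_c1 = (L1/2)*cos(t1) = 3.0 * 0.682 = 2.046 m
Horizontal distance from joint 1 to link-2 COM:
  x_c2 = L1*cos(t1) + Lc2*cos(t1+t2)
       = 6.0*0.682 + 2.1*0.2079 = 4.5286 m
tau1 = m1*g*x_c1 + m2*g*x_c2
     = 8*9.81*2.046 + 3*9.81*4.5286
     = 160.5697 + 133.2768
     = 293.8465 Nm


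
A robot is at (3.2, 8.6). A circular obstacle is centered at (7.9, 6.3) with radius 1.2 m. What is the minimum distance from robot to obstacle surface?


center_dist = sqrt((3.2-7.9)^2 + (8.6-6.3)^2)
= sqrt(22.09 + 5.29)
= 5.2326
min_dist = center_dist - radius = 5.2326 - 1.2 = 4.0326 m


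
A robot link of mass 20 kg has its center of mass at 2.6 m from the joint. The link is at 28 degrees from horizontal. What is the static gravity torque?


tau = m*g*L*cos(angle)
= 20 * 9.81 * 2.6 * cos(28 deg)
= 20 * 9.81 * 2.6 * 0.8829
= 450.4092 Nm


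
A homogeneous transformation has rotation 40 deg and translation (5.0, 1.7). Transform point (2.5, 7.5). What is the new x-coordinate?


x' = cos(theta)*px - sin(theta)*py + tx
= 0.766*2.5 - 0.6428*7.5 + 5.0
= 2.0942


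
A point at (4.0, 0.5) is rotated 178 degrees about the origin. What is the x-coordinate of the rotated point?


x' = x*cos(theta) - y*sin(theta)
cos(178 deg) = -0.9994, sin(178 deg) = 0.0349
x' = 4.0 * -0.9994 - 0.5 * 0.0349
= -3.9976 - 0.0174
= -4.015


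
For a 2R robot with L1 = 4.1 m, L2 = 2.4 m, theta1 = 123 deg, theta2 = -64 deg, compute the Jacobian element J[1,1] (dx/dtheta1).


J[1,1] = -L1*sin(t1) - L2*sin(t1+t2)
= -4.1*sin(123) - 2.4*sin(59)
= -5.4958


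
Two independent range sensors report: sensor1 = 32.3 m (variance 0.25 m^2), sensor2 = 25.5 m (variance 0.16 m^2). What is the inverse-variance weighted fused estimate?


w1 = (1/var1) / (1/var1 + 1/var2)
   = 4.0 / (4.0 + 6.25) = 0.3902
w2 = 1 - w1 = 0.6098
fused = w1*s1 + w2*s2 = 12.6049 + 15.5488
= 28.1537 m


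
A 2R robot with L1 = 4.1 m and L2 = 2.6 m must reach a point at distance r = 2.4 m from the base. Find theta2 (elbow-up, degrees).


cos(theta2) = (r^2 - L1^2 - L2^2) / (2*L1*L2)
cos(theta2) = (5.76 - 16.81 - 6.76) / 21.32
cos(theta2) = -0.835366
theta2 = 146.654 degrees


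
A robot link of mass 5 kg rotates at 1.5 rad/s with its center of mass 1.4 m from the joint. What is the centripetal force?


F = m * omega^2 * r
= 5 * 1.5^2 * 1.4
= 5 * 2.25 * 1.4
= 15.75 N


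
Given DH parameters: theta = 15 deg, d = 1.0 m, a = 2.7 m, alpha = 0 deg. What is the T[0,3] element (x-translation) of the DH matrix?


T[0,3] = a * cos(theta)
= 2.7 * cos(15 deg)
= 2.7 * 0.9659
= 2.608


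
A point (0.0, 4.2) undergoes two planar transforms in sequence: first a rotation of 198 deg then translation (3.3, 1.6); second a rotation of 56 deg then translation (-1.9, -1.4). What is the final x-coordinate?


After transform 1:
x1 = cos(198)*0.0 - sin(198)*4.2 + 3.3 = 4.5979
y1 = sin(198)*0.0 + cos(198)*4.2 + 1.6 = -2.3944
After transform 2:
x2 = cos(56)*4.5979 - sin(56)*-2.3944 + -1.9
= 2.6562


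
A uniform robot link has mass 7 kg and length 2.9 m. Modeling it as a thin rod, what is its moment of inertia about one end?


I = (1/3) * m * L^2
= (1/3) * 7 * 2.9^2
= 0.333333 * 7 * 8.41
= 19.6233 kg*m^2


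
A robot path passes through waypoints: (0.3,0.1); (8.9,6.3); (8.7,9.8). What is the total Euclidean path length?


Segment lengths:
  seg1 = sqrt((8.6)^2 + (6.2)^2) = 10.6019
  seg2 = sqrt((-0.2)^2 + (3.5)^2) = 3.5057
Total = 14.1076


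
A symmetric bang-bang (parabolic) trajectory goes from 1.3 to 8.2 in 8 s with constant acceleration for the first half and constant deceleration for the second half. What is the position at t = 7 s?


Symmetric rest-to-rest: each phase covers (pf-p0)/2 in time T/2. 0.5*a*(T/2)^2 = (pf-p0)/2 => a = 4*(pf-p0)/T^2
a = 4*(8.2-1.3)/8^2 = 0.4312
t = 7 is in the deceleration phase (t > T/2).
p = pf - 0.5*a*(T-t)^2 = 8.2 - 0.5*0.4312*1^2
= 7.9844


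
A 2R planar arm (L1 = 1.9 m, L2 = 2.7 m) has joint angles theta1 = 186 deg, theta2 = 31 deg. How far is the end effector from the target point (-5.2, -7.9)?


End effector via forward kinematics:
x = L1*cos(t1) + L2*cos(t1+t2) = -4.0459
y = L1*sin(t1) + L2*sin(t1+t2) = -1.8235
Distance to target:
d = sqrt((-5.2 - -4.0459)^2 + (-7.9 - -1.8235)^2)
= sqrt(1.3319 + 36.9238)
= 6.1851 m
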